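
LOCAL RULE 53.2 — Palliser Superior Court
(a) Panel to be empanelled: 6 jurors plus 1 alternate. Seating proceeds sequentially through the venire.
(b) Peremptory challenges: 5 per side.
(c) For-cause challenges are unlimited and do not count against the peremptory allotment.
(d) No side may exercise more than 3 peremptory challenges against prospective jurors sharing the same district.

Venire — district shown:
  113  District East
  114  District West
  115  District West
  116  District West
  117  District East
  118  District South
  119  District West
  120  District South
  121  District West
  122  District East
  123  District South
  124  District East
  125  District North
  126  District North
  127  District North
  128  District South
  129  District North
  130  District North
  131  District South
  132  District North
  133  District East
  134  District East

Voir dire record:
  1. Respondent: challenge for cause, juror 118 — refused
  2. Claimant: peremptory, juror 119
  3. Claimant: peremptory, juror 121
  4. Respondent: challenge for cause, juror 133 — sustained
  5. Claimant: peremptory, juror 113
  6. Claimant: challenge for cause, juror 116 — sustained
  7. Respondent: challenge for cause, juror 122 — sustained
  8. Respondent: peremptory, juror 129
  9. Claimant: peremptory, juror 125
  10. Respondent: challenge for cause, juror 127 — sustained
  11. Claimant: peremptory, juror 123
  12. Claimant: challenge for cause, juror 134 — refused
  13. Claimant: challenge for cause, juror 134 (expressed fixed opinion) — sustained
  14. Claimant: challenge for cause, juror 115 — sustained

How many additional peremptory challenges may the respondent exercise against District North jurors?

Respondent peremptories so far: #129 — 1 of 5 used, 4 left overall.
Against District North: #129 — 1 used; per-district cap 3 leaves 2.
Binding limit: min(4, 2) = 2.

2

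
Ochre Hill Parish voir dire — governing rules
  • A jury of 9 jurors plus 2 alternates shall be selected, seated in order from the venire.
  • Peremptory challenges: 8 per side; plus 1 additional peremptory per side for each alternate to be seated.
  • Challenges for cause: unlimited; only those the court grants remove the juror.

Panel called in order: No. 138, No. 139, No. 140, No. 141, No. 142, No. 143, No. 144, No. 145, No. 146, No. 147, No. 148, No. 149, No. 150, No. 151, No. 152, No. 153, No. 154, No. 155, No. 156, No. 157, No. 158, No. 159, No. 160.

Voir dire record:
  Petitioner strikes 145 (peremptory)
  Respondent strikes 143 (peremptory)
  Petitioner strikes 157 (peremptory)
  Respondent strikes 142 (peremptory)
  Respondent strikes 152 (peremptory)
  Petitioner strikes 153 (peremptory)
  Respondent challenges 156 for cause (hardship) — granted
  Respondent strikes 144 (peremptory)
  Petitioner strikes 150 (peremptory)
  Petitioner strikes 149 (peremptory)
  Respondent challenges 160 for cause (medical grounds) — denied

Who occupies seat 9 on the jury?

154

Removed: #142, #143, #144, #145, #149, #150, #152, #153, #156, #157. (#160 stays — for-cause denied.)
Seating in order: seats 1–9 → #138, #139, #140, #141, #146, #147, #148, #151, #154; alternates → #155, #158.
So seat 9 is #154.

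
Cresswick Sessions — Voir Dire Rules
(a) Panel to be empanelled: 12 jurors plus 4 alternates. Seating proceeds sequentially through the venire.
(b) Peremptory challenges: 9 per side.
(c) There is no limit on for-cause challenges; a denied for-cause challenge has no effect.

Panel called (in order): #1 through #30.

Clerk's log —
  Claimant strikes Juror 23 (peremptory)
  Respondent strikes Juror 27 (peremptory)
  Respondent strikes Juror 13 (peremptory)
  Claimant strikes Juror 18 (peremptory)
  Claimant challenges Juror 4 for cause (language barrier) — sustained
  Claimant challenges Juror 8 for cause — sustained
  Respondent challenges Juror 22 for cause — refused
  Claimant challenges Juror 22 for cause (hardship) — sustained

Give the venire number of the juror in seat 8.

10

Removed: #4, #8, #13, #18, #22, #23, #27.
Seating in order: seats 1–12 → #1, #2, #3, #5, #6, #7, #9, #10, #11, #12, #14, #15; alternates → #16, #17, #19, #20.
So seat 8 is #10.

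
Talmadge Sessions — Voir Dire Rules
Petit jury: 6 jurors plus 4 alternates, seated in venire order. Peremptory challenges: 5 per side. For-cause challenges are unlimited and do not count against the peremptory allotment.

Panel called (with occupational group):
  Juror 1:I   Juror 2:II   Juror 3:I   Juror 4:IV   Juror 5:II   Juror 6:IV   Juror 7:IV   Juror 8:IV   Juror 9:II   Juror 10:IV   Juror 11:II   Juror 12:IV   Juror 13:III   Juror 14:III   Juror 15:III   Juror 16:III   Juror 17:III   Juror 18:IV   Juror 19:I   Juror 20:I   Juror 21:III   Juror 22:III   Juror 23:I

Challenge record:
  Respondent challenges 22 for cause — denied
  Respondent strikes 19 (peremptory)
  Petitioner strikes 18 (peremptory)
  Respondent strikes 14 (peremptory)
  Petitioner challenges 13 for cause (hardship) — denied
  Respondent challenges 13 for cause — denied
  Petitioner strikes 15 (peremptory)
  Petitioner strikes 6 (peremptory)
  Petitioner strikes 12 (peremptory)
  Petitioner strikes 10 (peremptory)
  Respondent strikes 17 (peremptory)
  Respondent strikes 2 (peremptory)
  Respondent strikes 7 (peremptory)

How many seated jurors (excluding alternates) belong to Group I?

2

Removed: #2, #6, #7, #10, #12, #14, #15, #17, #18, #19.
Seated jurors 1–6: #1, #3, #4, #5, #8, #9 (alternates #11, #13, #16, #20 not counted).
Of those, in Group I: #1, #3 → 2.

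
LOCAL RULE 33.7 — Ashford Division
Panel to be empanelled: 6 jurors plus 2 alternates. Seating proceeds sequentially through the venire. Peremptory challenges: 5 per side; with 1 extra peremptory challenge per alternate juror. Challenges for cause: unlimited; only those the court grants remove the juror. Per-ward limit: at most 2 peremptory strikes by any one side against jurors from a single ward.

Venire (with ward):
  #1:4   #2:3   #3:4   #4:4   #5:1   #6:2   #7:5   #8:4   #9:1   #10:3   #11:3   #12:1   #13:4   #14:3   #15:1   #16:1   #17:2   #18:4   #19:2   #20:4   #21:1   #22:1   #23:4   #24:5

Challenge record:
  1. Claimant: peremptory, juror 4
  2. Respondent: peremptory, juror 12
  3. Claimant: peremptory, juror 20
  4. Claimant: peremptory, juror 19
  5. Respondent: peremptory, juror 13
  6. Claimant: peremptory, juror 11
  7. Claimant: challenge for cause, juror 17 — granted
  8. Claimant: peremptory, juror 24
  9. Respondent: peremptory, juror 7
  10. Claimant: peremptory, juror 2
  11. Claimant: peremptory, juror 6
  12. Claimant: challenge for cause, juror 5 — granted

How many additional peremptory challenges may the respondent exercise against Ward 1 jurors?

1

Respondent peremptories so far: #12, #13, #7 — 3 of 7 used, 4 left overall.
Against Ward 1: #12 — 1 used; per-ward cap 2 leaves 1.
Binding limit: min(4, 1) = 1.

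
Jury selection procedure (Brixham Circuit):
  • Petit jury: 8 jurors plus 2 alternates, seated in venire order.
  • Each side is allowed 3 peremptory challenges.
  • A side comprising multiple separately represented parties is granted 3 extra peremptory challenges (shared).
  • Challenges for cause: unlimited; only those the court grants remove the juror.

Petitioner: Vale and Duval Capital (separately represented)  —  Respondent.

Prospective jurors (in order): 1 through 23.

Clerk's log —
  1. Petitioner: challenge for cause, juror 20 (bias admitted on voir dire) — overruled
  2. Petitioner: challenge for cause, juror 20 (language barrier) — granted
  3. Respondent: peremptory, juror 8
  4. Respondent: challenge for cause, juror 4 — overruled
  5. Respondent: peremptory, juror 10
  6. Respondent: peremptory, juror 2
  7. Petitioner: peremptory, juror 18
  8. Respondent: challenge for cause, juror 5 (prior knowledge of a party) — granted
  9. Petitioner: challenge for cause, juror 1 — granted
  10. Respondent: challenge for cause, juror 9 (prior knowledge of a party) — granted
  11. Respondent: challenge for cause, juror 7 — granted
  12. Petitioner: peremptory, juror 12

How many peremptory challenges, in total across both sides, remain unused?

Petitioner allotment: 3 base + 3 multi-party = 6. Respondent allotment: 3.
Petitioner peremptories used: #18, #12 — 2 (for-cause on #20, #20, #1 don't count).
Respondent peremptories used: #8, #10, #2 — 3 (for-cause on #4, #5, #9, #7 don't count).
Remaining: (6 − 2) + (3 − 3) = 4.

4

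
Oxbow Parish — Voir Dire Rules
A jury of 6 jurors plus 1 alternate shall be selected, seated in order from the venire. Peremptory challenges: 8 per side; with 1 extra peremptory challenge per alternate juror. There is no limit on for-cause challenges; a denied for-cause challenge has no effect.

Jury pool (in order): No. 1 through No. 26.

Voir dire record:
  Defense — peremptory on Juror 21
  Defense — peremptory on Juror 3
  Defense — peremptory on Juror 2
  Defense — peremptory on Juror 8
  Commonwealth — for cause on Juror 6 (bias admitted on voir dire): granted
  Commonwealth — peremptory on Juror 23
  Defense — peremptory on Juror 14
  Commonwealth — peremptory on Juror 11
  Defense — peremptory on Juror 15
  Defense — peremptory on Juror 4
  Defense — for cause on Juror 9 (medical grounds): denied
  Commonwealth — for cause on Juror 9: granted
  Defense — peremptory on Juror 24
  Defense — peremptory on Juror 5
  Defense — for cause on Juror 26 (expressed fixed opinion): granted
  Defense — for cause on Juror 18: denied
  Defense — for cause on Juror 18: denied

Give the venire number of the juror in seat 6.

Removed: #2, #3, #4, #5, #6, #8, #9, #11, #14, #15, #21, #23, #24, #26. (#18 stays — for-cause denied.)
Seating in order: seats 1–6 → #1, #7, #10, #12, #13, #16; alternates → #17.
So seat 6 is #16.

16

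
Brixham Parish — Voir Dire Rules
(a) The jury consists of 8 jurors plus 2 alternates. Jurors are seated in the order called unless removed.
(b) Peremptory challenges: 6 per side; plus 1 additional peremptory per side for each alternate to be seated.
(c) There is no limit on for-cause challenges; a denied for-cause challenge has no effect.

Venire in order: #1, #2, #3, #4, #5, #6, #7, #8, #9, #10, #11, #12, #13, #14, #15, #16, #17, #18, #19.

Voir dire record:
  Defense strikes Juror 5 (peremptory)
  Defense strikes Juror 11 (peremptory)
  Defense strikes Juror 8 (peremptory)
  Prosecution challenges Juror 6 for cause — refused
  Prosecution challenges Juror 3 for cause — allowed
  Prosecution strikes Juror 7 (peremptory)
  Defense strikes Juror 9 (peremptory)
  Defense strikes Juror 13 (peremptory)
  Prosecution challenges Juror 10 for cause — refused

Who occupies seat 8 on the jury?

Removed: #3, #5, #7, #8, #9, #11, #13. (#6, #10 stay — for-cause denied.)
Filling seats in venire order through position 8: #1, #2, #4, #6, #10, #12, #14, #15.
So seat 8 is #15.

15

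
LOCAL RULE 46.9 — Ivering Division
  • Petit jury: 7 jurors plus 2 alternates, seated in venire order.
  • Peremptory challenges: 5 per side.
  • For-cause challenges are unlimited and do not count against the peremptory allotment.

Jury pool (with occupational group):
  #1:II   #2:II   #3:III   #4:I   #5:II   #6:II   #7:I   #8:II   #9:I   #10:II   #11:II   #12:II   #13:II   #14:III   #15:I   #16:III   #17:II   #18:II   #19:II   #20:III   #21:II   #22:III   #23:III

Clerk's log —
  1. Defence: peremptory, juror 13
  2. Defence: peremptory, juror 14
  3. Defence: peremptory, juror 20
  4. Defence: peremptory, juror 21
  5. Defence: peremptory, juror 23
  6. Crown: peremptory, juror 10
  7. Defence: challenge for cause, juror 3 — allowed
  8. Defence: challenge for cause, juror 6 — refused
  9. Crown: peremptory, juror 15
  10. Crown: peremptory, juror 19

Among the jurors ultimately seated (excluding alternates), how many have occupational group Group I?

Removed: #3, #10, #13, #14, #15, #19, #20, #21, #23.
Seated jurors 1–7: #1, #2, #4, #5, #6, #7, #8 (alternates #9, #11 not counted).
Of those, in Group I: #4, #7 → 2.

2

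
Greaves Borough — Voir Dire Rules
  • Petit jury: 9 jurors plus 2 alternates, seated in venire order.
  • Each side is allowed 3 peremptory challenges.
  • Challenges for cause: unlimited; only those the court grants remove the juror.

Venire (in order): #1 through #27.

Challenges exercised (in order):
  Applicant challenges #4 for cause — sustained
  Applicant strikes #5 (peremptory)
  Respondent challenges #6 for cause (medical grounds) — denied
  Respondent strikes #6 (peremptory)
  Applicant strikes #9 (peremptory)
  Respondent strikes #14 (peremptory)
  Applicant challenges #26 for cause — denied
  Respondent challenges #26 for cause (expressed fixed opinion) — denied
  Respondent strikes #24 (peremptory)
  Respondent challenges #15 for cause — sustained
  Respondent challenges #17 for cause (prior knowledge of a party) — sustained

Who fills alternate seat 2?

18

Removed: #4, #5, #6, #9, #14, #15, #17, #24. (#26 stays — for-cause denied.)
Filling seats in venire order through position 11: #1, #2, #3, #7, #8, #10, #11, #12, #13, #16, #18.
So alternate 2 is #18.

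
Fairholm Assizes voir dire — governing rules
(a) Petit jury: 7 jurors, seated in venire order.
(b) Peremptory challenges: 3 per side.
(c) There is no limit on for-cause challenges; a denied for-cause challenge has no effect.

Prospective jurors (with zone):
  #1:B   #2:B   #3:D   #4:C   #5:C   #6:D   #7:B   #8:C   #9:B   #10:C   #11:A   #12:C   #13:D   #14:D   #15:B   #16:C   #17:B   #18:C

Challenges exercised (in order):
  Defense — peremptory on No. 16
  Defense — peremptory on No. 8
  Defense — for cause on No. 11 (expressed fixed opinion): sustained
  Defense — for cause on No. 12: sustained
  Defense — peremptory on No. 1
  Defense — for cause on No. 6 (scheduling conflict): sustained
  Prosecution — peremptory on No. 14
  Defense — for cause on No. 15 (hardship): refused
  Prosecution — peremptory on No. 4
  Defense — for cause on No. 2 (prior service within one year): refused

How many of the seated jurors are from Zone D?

2

Removed: #1, #4, #6, #8, #11, #12, #14, #16.
Seated jurors 1–7: #2, #3, #5, #7, #9, #10, #13.
Of those, in Zone D: #3, #13 → 2.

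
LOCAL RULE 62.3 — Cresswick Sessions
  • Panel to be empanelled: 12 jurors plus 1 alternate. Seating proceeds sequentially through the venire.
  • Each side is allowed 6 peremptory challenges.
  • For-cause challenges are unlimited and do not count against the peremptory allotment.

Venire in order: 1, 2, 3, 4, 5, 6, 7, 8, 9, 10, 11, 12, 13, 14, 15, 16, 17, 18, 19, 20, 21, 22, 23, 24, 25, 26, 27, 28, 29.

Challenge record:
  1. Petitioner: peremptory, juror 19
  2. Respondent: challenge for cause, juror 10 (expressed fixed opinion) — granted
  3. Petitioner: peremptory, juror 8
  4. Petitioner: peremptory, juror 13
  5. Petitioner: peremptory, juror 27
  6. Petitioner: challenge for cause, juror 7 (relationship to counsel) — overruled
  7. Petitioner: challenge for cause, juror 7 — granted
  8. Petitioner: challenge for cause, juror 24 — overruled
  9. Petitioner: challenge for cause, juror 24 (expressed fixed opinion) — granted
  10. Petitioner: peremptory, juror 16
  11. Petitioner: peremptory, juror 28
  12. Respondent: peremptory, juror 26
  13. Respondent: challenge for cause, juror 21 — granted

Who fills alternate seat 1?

Removed: #7, #8, #10, #13, #16, #19, #21, #24, #26, #27, #28.
Seating in order: seats 1–12 → #1, #2, #3, #4, #5, #6, #9, #11, #12, #14, #15, #17; alternates → #18.
So alternate 1 is #18.

18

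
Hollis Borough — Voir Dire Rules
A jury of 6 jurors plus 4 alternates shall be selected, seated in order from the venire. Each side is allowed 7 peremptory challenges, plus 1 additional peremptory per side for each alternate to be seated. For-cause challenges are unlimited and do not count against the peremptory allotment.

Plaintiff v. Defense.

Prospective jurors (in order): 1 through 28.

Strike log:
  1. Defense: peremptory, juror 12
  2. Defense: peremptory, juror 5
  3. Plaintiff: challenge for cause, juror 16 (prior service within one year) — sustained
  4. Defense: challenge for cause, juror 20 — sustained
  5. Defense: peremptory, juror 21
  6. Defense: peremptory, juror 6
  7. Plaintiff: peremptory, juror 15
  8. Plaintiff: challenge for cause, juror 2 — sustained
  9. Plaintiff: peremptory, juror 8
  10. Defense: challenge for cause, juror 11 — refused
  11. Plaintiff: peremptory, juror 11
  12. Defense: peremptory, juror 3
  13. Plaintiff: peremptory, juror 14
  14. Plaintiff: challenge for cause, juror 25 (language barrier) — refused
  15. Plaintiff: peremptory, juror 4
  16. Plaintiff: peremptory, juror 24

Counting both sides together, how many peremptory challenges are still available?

Plaintiff allotment: 7 base + 1 × 4 alternates = 11. Defense allotment: 7 base + 1 × 4 alternates = 11.
Plaintiff peremptories used: #15, #8, #11, #14, #4, #24 — 6 (for-cause on #16, #2, #25 don't count).
Defense peremptories used: #12, #5, #21, #6, #3 — 5 (for-cause on #20, #11 don't count).
Remaining: (11 − 6) + (11 − 5) = 11.

11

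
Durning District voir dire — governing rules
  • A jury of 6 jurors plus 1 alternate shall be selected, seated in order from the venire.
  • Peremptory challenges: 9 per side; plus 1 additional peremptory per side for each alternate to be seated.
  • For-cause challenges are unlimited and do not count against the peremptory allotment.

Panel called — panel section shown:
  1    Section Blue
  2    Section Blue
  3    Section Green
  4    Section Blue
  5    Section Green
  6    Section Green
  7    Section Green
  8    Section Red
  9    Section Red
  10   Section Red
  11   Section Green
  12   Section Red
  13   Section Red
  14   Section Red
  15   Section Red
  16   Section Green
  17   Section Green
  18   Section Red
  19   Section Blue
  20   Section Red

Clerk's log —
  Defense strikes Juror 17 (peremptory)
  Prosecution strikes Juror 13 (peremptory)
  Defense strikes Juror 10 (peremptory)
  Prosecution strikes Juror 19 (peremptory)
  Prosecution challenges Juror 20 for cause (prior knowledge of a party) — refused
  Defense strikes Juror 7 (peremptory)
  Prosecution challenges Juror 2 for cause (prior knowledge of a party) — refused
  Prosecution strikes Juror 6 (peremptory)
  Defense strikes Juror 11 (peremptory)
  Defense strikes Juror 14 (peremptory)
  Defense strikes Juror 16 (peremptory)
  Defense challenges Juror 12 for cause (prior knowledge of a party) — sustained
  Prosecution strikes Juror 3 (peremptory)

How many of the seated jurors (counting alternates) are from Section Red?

Removed: #3, #6, #7, #10, #11, #12, #13, #14, #16, #17, #19.
Seated (7 incl. alternates): #1, #2, #4, #5, #8, #9, #15.
Of those, in Section Red: #8, #9, #15 → 3.

3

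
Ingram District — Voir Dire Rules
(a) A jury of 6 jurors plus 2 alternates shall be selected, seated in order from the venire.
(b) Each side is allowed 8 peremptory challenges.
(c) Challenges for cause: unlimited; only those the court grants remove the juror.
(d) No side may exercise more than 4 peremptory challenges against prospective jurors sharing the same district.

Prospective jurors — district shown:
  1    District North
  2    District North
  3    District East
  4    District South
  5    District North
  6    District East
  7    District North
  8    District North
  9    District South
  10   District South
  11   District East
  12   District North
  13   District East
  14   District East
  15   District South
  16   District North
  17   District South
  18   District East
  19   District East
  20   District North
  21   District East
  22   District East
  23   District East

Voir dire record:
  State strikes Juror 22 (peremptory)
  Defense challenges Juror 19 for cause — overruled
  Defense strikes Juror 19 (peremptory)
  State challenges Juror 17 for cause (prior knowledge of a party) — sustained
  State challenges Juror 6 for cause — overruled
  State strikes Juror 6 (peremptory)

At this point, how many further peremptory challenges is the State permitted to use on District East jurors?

State peremptories so far: #22, #6 — 2 of 8 used, 6 left overall.
Against District East: #22, #6 — 2 used; per-district cap 4 leaves 2.
Binding limit: min(6, 2) = 2.

2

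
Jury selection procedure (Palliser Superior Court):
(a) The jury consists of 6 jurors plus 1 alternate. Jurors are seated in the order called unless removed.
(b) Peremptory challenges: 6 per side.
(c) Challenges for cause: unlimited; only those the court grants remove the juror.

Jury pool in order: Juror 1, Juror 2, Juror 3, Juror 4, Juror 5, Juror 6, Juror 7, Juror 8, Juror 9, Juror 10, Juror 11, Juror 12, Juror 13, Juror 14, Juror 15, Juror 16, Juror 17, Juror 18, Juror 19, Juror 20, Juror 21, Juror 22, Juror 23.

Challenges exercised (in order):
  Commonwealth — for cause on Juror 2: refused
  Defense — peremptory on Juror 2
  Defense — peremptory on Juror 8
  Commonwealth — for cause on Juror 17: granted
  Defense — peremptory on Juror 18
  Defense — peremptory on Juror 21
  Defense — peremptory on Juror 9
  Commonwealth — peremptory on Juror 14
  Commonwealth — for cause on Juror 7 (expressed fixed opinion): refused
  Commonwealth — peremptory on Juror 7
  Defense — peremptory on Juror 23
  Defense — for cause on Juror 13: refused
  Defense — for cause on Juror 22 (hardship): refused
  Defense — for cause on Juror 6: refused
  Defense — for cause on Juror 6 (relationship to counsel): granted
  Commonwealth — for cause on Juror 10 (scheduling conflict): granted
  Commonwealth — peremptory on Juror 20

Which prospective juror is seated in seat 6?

Removed: #2, #6, #7, #8, #9, #10, #14, #17, #18, #20, #21, #23. (#13, #22 stay — for-cause denied.)
Filling seats in venire order through position 6: #1, #3, #4, #5, #11, #12.
So seat 6 is #12.

12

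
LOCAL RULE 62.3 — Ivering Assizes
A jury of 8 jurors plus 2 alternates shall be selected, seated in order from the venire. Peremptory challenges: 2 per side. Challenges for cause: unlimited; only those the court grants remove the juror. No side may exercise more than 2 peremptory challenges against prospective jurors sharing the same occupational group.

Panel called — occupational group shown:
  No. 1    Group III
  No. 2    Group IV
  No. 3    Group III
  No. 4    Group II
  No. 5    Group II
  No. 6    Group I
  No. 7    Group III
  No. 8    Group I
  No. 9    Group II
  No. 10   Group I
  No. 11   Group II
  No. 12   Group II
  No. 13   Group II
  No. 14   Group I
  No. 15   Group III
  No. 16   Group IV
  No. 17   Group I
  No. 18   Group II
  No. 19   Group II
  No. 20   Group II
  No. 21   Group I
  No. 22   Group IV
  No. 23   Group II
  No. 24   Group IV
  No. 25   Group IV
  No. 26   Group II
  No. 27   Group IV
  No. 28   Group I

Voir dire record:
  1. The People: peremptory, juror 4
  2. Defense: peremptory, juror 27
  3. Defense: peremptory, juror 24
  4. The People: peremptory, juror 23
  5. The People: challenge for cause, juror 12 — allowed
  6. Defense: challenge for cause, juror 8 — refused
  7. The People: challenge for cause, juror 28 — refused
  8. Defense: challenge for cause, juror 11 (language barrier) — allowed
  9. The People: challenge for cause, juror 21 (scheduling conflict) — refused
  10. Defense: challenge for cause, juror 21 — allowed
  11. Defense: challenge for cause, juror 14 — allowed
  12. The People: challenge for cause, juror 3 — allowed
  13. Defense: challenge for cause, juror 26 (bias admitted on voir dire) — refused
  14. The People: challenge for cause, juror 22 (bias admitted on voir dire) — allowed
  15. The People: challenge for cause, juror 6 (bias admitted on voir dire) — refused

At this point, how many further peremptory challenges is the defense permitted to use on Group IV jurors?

0

Defense peremptories so far: #27, #24 — 2 of 2 used, 0 left overall.
Against Group IV: #27, #24 — 2 used; per-group cap 2 leaves 0.
Binding limit: min(0, 0) = 0.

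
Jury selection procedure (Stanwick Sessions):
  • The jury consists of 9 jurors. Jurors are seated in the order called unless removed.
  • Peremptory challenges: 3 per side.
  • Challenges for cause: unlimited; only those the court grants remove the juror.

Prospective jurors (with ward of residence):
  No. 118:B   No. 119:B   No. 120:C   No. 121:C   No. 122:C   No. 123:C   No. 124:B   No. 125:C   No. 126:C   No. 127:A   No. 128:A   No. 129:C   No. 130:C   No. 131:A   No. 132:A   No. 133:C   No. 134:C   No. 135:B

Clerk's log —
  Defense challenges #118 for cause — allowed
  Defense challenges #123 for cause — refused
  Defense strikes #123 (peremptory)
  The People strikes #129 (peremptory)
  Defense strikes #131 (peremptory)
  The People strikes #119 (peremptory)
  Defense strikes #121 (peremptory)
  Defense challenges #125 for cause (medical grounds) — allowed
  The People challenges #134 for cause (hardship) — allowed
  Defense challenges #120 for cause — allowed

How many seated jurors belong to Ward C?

4

Removed: #118, #119, #120, #121, #123, #125, #129, #131, #134.
Seated jurors 1–9: #122, #124, #126, #127, #128, #130, #132, #133, #135.
Of those, in Ward C: #122, #126, #130, #133 → 4.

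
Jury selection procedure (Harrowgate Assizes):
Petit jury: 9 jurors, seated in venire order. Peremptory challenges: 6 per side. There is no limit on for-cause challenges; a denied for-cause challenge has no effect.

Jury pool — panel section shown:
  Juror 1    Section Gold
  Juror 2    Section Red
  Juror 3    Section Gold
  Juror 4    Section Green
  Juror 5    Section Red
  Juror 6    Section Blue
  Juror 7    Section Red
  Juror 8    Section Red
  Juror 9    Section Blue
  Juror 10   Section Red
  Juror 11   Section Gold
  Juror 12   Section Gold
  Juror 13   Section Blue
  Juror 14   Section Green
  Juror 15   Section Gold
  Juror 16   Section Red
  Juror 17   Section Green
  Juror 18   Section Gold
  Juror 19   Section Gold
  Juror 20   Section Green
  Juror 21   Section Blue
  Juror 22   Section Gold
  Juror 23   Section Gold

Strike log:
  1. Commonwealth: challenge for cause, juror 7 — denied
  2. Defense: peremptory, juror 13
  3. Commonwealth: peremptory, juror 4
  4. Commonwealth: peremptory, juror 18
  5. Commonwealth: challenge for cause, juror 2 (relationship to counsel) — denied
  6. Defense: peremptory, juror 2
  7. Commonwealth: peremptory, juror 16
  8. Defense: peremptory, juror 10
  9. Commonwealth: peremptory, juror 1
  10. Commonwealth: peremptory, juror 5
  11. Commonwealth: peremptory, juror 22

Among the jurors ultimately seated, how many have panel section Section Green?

1

Removed: #1, #2, #4, #5, #10, #13, #16, #18, #22.
Seated jurors 1–9: #3, #6, #7, #8, #9, #11, #12, #14, #15.
Of those, in Section Green: #14 → 1.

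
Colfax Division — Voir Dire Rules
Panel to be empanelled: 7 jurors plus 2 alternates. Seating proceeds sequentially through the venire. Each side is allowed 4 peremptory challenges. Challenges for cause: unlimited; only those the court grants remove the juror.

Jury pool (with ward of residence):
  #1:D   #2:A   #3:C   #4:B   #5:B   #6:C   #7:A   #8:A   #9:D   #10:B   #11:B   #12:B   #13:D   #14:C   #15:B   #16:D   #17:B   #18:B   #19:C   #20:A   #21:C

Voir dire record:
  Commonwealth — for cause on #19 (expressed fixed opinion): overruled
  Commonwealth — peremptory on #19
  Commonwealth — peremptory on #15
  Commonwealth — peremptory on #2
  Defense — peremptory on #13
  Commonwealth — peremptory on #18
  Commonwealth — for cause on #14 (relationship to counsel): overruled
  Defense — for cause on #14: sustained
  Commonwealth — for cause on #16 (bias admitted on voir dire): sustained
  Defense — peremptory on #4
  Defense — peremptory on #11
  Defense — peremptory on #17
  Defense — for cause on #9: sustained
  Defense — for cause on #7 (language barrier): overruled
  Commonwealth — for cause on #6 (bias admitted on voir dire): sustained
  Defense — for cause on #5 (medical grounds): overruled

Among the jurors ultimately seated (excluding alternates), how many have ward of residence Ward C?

1

Removed: #2, #4, #6, #9, #11, #13, #14, #15, #16, #17, #18, #19.
Seated jurors 1–7: #1, #3, #5, #7, #8, #10, #12 (alternates #20, #21 not counted).
Of those, in Ward C: #3 → 1.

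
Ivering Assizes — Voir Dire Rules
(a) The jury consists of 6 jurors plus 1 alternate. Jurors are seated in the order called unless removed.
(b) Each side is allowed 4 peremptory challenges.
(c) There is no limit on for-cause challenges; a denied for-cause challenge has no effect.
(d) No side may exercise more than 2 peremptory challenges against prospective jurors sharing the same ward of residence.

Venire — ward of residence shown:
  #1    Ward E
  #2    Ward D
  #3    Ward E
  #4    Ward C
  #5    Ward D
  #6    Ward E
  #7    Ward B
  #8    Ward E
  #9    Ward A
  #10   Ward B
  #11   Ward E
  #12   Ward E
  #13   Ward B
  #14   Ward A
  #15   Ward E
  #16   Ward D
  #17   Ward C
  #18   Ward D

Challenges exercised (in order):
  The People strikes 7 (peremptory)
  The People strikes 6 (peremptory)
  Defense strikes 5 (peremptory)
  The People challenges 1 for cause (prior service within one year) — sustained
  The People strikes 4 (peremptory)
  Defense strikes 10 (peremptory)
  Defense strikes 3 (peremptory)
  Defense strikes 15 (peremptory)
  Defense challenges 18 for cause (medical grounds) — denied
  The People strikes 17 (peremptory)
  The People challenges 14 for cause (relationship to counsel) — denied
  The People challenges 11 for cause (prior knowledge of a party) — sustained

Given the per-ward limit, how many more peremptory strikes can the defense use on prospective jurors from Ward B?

Defense peremptories so far: #5, #10, #3, #15 — 4 of 4 used, 0 left overall.
Against Ward B: #10 — 1 used; per-ward cap 2 leaves 1.
Binding limit: min(0, 1) = 0.

0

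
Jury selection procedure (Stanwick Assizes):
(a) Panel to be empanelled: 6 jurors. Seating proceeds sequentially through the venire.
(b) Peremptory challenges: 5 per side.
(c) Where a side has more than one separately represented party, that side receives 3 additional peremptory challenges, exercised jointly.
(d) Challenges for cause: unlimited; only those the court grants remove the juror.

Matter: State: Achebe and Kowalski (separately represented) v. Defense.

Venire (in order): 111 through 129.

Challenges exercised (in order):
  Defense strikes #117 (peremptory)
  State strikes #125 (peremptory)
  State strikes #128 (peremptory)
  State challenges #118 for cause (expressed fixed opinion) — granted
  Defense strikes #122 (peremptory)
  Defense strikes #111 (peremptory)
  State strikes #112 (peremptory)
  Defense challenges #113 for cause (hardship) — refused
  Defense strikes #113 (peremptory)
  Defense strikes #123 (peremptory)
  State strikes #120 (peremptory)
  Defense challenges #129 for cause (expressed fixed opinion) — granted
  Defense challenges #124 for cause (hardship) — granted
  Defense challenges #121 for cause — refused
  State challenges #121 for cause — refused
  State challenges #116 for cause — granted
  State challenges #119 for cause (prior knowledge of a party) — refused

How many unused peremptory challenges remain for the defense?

Defense allotment: 5.
Defense peremptories used: #117, #122, #111, #113, #123 — 5 (for-cause on #113, #129, #124, #121 don't count).
Remaining: 5 − 5 = 0.

0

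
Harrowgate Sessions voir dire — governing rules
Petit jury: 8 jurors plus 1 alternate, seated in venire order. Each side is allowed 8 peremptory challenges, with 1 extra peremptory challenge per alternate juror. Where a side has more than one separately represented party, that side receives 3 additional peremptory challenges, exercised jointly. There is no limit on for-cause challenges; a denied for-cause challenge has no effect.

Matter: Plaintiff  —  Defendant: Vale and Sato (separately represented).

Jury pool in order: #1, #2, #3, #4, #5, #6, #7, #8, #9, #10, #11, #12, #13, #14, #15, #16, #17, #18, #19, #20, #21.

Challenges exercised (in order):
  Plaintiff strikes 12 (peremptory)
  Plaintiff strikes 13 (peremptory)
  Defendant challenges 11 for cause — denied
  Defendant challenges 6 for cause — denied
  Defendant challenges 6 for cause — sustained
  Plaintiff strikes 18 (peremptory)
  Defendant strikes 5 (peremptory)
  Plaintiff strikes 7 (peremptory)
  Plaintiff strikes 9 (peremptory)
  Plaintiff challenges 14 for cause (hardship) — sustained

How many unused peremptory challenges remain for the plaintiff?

4

Plaintiff allotment: 8 base + 1 × 1 alternate = 9.
Plaintiff peremptories used: #12, #13, #18, #7, #9 — 5 (the for-cause on #14 doesn't count).
Remaining: 9 − 5 = 4.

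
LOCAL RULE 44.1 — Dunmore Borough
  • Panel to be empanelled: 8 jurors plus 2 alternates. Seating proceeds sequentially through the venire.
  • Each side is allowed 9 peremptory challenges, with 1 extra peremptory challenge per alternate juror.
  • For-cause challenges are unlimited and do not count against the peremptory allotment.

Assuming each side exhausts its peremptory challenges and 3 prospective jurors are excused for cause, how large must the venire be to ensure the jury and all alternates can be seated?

35

Seats to fill: 8 + 2 alternates = 10.
Peremptories: 9 + 1×2 = 11 per side × 2 sides = 22.
For-cause removals: 3.
Minimum venire: 10 + 22 + 3 = 35.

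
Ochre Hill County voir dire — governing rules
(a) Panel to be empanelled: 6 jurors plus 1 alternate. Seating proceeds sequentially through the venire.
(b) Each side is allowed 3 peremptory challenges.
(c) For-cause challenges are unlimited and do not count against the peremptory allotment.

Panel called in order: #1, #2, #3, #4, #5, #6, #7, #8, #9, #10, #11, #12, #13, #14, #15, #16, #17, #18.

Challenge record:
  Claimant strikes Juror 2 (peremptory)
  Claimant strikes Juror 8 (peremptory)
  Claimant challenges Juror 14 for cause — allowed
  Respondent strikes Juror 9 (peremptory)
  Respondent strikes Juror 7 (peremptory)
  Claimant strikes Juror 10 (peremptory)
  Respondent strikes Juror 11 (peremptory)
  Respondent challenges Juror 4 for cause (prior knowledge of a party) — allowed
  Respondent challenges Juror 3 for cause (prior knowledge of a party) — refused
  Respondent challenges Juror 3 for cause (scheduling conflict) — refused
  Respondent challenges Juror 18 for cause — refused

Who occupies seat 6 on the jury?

Removed: #2, #4, #7, #8, #9, #10, #11, #14. (#3, #18 stay — for-cause denied.)
Seating in order: seats 1–6 → #1, #3, #5, #6, #12, #13; alternates → #15.
So seat 6 is #13.

13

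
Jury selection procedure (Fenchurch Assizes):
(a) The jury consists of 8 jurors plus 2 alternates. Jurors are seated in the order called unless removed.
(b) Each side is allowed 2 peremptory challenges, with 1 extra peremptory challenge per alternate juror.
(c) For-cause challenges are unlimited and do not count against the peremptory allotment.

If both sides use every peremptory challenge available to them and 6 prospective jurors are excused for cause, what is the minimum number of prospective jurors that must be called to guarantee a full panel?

Seats to fill: 8 + 2 alternates = 10.
Peremptories: 2 + 1×2 = 4 per side × 2 sides = 8.
For-cause removals: 6.
Minimum venire: 10 + 8 + 6 = 24.

24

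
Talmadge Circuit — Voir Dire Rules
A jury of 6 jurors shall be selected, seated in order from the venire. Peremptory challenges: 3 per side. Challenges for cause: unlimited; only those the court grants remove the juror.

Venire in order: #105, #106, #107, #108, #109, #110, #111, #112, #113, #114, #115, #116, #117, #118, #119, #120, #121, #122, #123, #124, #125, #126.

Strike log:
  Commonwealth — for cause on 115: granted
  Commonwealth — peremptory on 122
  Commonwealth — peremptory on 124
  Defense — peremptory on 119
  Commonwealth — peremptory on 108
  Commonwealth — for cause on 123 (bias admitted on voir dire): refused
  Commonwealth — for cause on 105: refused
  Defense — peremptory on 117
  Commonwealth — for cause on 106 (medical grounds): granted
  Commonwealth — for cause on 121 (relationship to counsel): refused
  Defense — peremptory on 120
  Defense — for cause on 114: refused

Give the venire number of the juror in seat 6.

112

Removed: #106, #108, #115, #117, #119, #120, #122, #124. (#105, #114, #121, #123 stay — for-cause denied.)
Seating in order: seats 1–6 → #105, #107, #109, #110, #111, #112.
So seat 6 is #112.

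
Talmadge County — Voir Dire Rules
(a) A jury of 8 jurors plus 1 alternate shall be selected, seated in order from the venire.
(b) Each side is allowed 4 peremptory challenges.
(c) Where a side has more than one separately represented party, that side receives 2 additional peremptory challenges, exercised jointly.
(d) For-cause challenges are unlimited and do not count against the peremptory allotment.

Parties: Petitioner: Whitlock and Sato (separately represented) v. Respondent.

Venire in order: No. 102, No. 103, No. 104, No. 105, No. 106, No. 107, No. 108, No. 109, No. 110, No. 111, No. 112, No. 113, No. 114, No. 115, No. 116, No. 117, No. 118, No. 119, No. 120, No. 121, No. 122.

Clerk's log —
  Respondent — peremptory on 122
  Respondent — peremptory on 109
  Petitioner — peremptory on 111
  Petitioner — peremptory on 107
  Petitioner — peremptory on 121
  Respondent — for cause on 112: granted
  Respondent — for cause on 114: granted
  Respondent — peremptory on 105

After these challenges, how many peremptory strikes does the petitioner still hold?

Petitioner allotment: 4 base + 2 multi-party = 6.
Petitioner peremptories used: #111, #107, #121 — 3.
Remaining: 6 − 3 = 3.

3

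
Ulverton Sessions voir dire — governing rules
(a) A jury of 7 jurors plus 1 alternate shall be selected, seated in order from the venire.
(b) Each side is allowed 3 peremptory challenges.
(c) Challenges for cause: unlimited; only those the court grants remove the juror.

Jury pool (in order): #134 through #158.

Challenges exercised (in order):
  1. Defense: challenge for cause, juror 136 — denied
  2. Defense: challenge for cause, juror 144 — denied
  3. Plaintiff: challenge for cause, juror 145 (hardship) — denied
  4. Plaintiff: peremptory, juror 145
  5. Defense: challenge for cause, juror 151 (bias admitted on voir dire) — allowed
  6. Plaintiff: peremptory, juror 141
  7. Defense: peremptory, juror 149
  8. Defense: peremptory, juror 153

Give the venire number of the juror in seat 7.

140

Removed: #141, #145, #149, #151, #153. (#136, #144 stay — for-cause denied.)
Seating in order: seats 1–7 → #134, #135, #136, #137, #138, #139, #140; alternates → #142.
So seat 7 is #140.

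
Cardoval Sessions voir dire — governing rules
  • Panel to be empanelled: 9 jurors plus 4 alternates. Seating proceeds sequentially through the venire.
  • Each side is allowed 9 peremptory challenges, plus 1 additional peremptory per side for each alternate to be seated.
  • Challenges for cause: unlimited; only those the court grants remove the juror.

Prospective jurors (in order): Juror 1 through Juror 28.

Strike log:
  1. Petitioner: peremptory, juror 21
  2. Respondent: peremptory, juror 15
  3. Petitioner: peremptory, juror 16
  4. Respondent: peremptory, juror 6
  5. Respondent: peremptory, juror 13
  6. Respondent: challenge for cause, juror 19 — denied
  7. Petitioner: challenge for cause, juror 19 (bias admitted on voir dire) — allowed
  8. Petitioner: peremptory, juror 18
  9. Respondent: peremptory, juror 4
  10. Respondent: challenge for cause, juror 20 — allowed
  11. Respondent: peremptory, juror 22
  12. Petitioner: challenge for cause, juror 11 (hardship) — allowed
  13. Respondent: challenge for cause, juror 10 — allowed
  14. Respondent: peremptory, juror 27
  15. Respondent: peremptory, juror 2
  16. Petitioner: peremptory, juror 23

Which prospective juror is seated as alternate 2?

Removed: #2, #4, #6, #10, #11, #13, #15, #16, #18, #19, #20, #21, #22, #23, #27.
Filling seats in venire order through position 11: #1, #3, #5, #7, #8, #9, #12, #14, #17, #24, #25.
So alternate 2 is #25.

25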